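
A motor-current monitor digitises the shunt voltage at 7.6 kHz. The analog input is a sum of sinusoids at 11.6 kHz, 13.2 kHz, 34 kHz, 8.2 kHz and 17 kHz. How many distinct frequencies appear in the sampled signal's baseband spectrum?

4

fs/2 = 3.8 kHz.
11.6 kHz mod fs = 4 kHz.
4 kHz > fs/2 = 3.8 kHz, folds to fs − 4 kHz = 3.6 kHz.
13.2 kHz mod fs = 5.6 kHz.
5.6 kHz > fs/2 = 3.8 kHz, folds to fs − 5.6 kHz = 2 kHz.
34 kHz mod fs = 3.6 kHz.
3.6 kHz ≤ fs/2 = 3.8 kHz, appears at 3.6 kHz.
8.2 kHz mod fs = 0.6 kHz.
0.6 kHz ≤ fs/2 = 3.8 kHz, appears at 0.6 kHz.
17 kHz mod fs = 1.8 kHz.
1.8 kHz ≤ fs/2 = 3.8 kHz, appears at 1.8 kHz.
Distinct values: {0.6 kHz, 1.8 kHz, 2 kHz, 3.6 kHz} → 4.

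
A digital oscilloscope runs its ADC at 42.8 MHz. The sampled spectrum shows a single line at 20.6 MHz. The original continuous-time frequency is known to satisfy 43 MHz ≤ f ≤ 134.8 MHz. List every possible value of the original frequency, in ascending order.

Frequencies that alias to 20.6 MHz are k·fs ± 20.6 MHz for integer k ≥ 0.
k=0: 20.6 MHz.
k=1: 22.2 MHz, 63.4 MHz.
k=2: 65 MHz, 106.2 MHz.
k=3: 107.8 MHz, 149 MHz.
k=4: 150.6 MHz, 191.8 MHz.
Within [43 MHz, 134.8 MHz]: 63.4 MHz, 65 MHz, 106.2 MHz, 107.8 MHz.

63.4 MHz, 65 MHz, 106.2 MHz, 107.8 MHz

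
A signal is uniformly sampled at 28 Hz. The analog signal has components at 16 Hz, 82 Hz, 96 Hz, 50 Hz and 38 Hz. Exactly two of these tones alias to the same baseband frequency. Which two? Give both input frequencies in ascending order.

16 Hz, 96 Hz

fs/2 = 14 Hz.
16 Hz > fs/2 = 14 Hz, folds to fs − 16 Hz = 12 Hz.
82 Hz mod fs = 26 Hz.
26 Hz > fs/2 = 14 Hz, folds to fs − 26 Hz = 2 Hz.
96 Hz mod fs = 12 Hz.
12 Hz ≤ fs/2 = 14 Hz, appears at 12 Hz.
50 Hz mod fs = 22 Hz.
22 Hz > fs/2 = 14 Hz, folds to fs − 22 Hz = 6 Hz.
38 Hz mod fs = 10 Hz.
10 Hz ≤ fs/2 = 14 Hz, appears at 10 Hz.
16 Hz and 96 Hz both map to 12 Hz.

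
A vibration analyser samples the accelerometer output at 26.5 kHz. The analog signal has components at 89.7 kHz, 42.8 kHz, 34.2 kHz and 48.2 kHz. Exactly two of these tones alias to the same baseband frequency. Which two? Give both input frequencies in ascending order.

fs/2 = 13.25 kHz.
89.7 kHz mod fs = 10.2 kHz.
10.2 kHz ≤ fs/2 = 13.25 kHz, appears at 10.2 kHz.
42.8 kHz mod fs = 16.3 kHz.
16.3 kHz > fs/2 = 13.25 kHz, folds to fs − 16.3 kHz = 10.2 kHz.
34.2 kHz mod fs = 7.7 kHz.
7.7 kHz ≤ fs/2 = 13.25 kHz, appears at 7.7 kHz.
48.2 kHz mod fs = 21.7 kHz.
21.7 kHz > fs/2 = 13.25 kHz, folds to fs − 21.7 kHz = 4.8 kHz.
42.8 kHz and 89.7 kHz both map to 10.2 kHz.

42.8 kHz, 89.7 kHz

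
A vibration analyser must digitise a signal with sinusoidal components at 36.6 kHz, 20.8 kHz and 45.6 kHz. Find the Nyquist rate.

Highest-frequency component: 45.6 kHz.
Nyquist rate = 2 × 45.6 kHz = 91.2 kHz.

91.2 kHz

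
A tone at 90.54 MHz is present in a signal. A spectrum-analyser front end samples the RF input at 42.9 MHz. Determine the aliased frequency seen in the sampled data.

90.54 MHz mod fs = 4.74 MHz.
4.74 MHz ≤ fs/2 = 21.45 MHz, appears at 4.74 MHz.

4.74 MHz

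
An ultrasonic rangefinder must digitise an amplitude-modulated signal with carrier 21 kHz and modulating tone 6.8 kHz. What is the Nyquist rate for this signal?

AM sidebands sit at fc ± fm = 14.2 kHz and 27.8 kHz.
Highest-frequency component: 27.8 kHz.
Nyquist rate = 2 × 27.8 kHz = 55.6 kHz.

55.6 kHz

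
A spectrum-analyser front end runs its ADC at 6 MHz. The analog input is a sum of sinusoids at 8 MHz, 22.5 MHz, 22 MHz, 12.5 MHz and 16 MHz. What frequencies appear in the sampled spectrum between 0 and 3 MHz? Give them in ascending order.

0.5 MHz, 1.5 MHz, 2 MHz

fs/2 = 3 MHz.
8 MHz mod fs = 2 MHz.
2 MHz ≤ fs/2 = 3 MHz, appears at 2 MHz.
22.5 MHz mod fs = 4.5 MHz.
4.5 MHz > fs/2 = 3 MHz, folds to fs − 4.5 MHz = 1.5 MHz.
22 MHz mod fs = 4 MHz.
4 MHz > fs/2 = 3 MHz, folds to fs − 4 MHz = 2 MHz.
12.5 MHz mod fs = 0.5 MHz.
0.5 MHz ≤ fs/2 = 3 MHz, appears at 0.5 MHz.
16 MHz mod fs = 4 MHz.
4 MHz > fs/2 = 3 MHz, folds to fs − 4 MHz = 2 MHz.
Distinct values: {0.5 MHz, 1.5 MHz, 2 MHz}.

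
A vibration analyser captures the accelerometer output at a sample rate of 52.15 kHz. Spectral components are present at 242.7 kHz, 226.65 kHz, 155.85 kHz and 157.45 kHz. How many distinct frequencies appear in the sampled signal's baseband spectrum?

3

fs/2 = 26.075 kHz.
242.7 kHz mod fs = 34.1 kHz.
34.1 kHz > fs/2 = 26.075 kHz, folds to fs − 34.1 kHz = 18.05 kHz.
226.65 kHz mod fs = 18.05 kHz.
18.05 kHz ≤ fs/2 = 26.075 kHz, appears at 18.05 kHz.
155.85 kHz mod fs = 51.55 kHz.
51.55 kHz > fs/2 = 26.075 kHz, folds to fs − 51.55 kHz = 0.6 kHz.
157.45 kHz mod fs = 1 kHz.
1 kHz ≤ fs/2 = 26.075 kHz, appears at 1 kHz.
Distinct values: {0.6 kHz, 1 kHz, 18.05 kHz} → 3.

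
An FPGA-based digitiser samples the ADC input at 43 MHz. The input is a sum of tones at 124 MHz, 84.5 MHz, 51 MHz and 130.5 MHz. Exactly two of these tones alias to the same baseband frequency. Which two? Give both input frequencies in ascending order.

84.5 MHz, 130.5 MHz

fs/2 = 21.5 MHz.
124 MHz mod fs = 38 MHz.
38 MHz > fs/2 = 21.5 MHz, folds to fs − 38 MHz = 5 MHz.
84.5 MHz mod fs = 41.5 MHz.
41.5 MHz > fs/2 = 21.5 MHz, folds to fs − 41.5 MHz = 1.5 MHz.
51 MHz mod fs = 8 MHz.
8 MHz ≤ fs/2 = 21.5 MHz, appears at 8 MHz.
130.5 MHz mod fs = 1.5 MHz.
1.5 MHz ≤ fs/2 = 21.5 MHz, appears at 1.5 MHz.
84.5 MHz and 130.5 MHz both map to 1.5 MHz.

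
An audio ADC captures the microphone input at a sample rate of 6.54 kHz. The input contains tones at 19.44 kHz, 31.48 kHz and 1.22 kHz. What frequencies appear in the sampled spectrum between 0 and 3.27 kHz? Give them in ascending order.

0.18 kHz, 1.22 kHz

fs/2 = 3.27 kHz.
19.44 kHz mod fs = 6.36 kHz.
6.36 kHz > fs/2 = 3.27 kHz, folds to fs − 6.36 kHz = 0.18 kHz.
31.48 kHz mod fs = 5.32 kHz.
5.32 kHz > fs/2 = 3.27 kHz, folds to fs − 5.32 kHz = 1.22 kHz.
1.22 kHz ≤ fs/2 = 3.27 kHz, passes unchanged.
Distinct values: {0.18 kHz, 1.22 kHz}.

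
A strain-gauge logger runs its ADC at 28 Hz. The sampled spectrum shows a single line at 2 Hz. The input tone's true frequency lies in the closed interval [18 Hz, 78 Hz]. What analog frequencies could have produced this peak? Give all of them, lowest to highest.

Frequencies that alias to 2 Hz are k·fs ± 2 Hz for integer k ≥ 0.
k=0: 2 Hz.
k=1: 26 Hz, 30 Hz.
k=2: 54 Hz, 58 Hz.
k=3: 82 Hz, 86 Hz.
Within [18 Hz, 78 Hz]: 26 Hz, 30 Hz, 54 Hz, 58 Hz.

26 Hz, 30 Hz, 54 Hz, 58 Hz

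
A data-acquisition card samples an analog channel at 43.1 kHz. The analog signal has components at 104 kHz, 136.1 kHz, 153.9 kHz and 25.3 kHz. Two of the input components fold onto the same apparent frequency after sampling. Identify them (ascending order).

25.3 kHz, 104 kHz

fs/2 = 21.55 kHz.
104 kHz mod fs = 17.8 kHz.
17.8 kHz ≤ fs/2 = 21.55 kHz, appears at 17.8 kHz.
136.1 kHz mod fs = 6.8 kHz.
6.8 kHz ≤ fs/2 = 21.55 kHz, appears at 6.8 kHz.
153.9 kHz mod fs = 24.6 kHz.
24.6 kHz > fs/2 = 21.55 kHz, folds to fs − 24.6 kHz = 18.5 kHz.
25.3 kHz > fs/2 = 21.55 kHz, folds to fs − 25.3 kHz = 17.8 kHz.
25.3 kHz and 104 kHz both map to 17.8 kHz.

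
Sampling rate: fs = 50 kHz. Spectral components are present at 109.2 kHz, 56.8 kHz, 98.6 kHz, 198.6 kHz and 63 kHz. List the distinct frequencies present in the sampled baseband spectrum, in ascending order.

fs/2 = 25 kHz.
109.2 kHz mod fs = 9.2 kHz.
9.2 kHz ≤ fs/2 = 25 kHz, appears at 9.2 kHz.
56.8 kHz mod fs = 6.8 kHz.
6.8 kHz ≤ fs/2 = 25 kHz, appears at 6.8 kHz.
98.6 kHz mod fs = 48.6 kHz.
48.6 kHz > fs/2 = 25 kHz, folds to fs − 48.6 kHz = 1.4 kHz.
198.6 kHz mod fs = 48.6 kHz.
48.6 kHz > fs/2 = 25 kHz, folds to fs − 48.6 kHz = 1.4 kHz.
63 kHz mod fs = 13 kHz.
13 kHz ≤ fs/2 = 25 kHz, appears at 13 kHz.
Distinct values: {1.4 kHz, 6.8 kHz, 9.2 kHz, 13 kHz}.

1.4 kHz, 6.8 kHz, 9.2 kHz, 13 kHz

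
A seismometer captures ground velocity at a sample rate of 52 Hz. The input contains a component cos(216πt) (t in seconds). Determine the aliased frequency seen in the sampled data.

ω = 216π rad/s → f = ω/(2π) = 108 Hz.
108 Hz mod fs = 4 Hz.
4 Hz ≤ fs/2 = 26 Hz, appears at 4 Hz.

4 Hz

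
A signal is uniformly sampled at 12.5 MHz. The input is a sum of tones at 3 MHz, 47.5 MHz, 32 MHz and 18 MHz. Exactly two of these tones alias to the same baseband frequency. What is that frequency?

fs/2 = 6.25 MHz.
3 MHz ≤ fs/2 = 6.25 MHz, passes unchanged.
47.5 MHz mod fs = 10 MHz.
10 MHz > fs/2 = 6.25 MHz, folds to fs − 10 MHz = 2.5 MHz.
32 MHz mod fs = 7 MHz.
7 MHz > fs/2 = 6.25 MHz, folds to fs − 7 MHz = 5.5 MHz.
18 MHz mod fs = 5.5 MHz.
5.5 MHz ≤ fs/2 = 6.25 MHz, appears at 5.5 MHz.
18 MHz and 32 MHz both map to 5.5 MHz.

5.5 MHz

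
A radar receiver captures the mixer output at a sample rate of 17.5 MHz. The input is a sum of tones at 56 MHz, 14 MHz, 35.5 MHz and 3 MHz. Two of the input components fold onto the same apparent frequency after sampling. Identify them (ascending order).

14 MHz, 56 MHz

fs/2 = 8.75 MHz.
56 MHz mod fs = 3.5 MHz.
3.5 MHz ≤ fs/2 = 8.75 MHz, appears at 3.5 MHz.
14 MHz > fs/2 = 8.75 MHz, folds to fs − 14 MHz = 3.5 MHz.
35.5 MHz mod fs = 0.5 MHz.
0.5 MHz ≤ fs/2 = 8.75 MHz, appears at 0.5 MHz.
3 MHz ≤ fs/2 = 8.75 MHz, passes unchanged.
14 MHz and 56 MHz both map to 3.5 MHz.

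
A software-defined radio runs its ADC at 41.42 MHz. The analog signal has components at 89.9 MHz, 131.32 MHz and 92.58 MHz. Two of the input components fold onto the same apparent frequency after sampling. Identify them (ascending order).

fs/2 = 20.71 MHz.
89.9 MHz mod fs = 7.06 MHz.
7.06 MHz ≤ fs/2 = 20.71 MHz, appears at 7.06 MHz.
131.32 MHz mod fs = 7.06 MHz.
7.06 MHz ≤ fs/2 = 20.71 MHz, appears at 7.06 MHz.
92.58 MHz mod fs = 9.74 MHz.
9.74 MHz ≤ fs/2 = 20.71 MHz, appears at 9.74 MHz.
89.9 MHz and 131.32 MHz both map to 7.06 MHz.

89.9 MHz, 131.32 MHz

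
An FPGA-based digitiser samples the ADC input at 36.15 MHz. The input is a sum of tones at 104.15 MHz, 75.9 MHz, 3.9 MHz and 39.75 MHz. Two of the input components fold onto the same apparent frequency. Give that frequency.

3.6 MHz

fs/2 = 18.075 MHz.
104.15 MHz mod fs = 31.85 MHz.
31.85 MHz > fs/2 = 18.075 MHz, folds to fs − 31.85 MHz = 4.3 MHz.
75.9 MHz mod fs = 3.6 MHz.
3.6 MHz ≤ fs/2 = 18.075 MHz, appears at 3.6 MHz.
3.9 MHz ≤ fs/2 = 18.075 MHz, passes unchanged.
39.75 MHz mod fs = 3.6 MHz.
3.6 MHz ≤ fs/2 = 18.075 MHz, appears at 3.6 MHz.
39.75 MHz and 75.9 MHz both map to 3.6 MHz.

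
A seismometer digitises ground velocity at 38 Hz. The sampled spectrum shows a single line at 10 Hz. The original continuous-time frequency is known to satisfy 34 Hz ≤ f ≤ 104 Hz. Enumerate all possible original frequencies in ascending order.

Frequencies that alias to 10 Hz are k·fs ± 10 Hz for integer k ≥ 0.
k=0: 10 Hz.
k=1: 28 Hz, 48 Hz.
k=2: 66 Hz, 86 Hz.
k=3: 104 Hz, 124 Hz.
k=4: 142 Hz, 162 Hz.
Within [34 Hz, 104 Hz]: 48 Hz, 66 Hz, 86 Hz, 104 Hz.

48 Hz, 66 Hz, 86 Hz, 104 Hz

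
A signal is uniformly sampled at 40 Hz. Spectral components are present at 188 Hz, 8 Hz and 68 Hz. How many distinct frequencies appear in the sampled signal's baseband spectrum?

fs/2 = 20 Hz.
188 Hz mod fs = 28 Hz.
28 Hz > fs/2 = 20 Hz, folds to fs − 28 Hz = 12 Hz.
8 Hz ≤ fs/2 = 20 Hz, passes unchanged.
68 Hz mod fs = 28 Hz.
28 Hz > fs/2 = 20 Hz, folds to fs − 28 Hz = 12 Hz.
Distinct values: {8 Hz, 12 Hz} → 2.

2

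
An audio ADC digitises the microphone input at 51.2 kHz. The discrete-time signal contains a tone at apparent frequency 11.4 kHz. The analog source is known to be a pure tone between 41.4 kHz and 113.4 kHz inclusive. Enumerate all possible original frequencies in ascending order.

62.6 kHz, 91 kHz

Frequencies that alias to 11.4 kHz are k·fs ± 11.4 kHz for integer k ≥ 0.
k=0: 11.4 kHz.
k=1: 39.8 kHz, 62.6 kHz.
k=2: 91 kHz, 113.8 kHz.
k=3: 142.2 kHz, 165 kHz.
Within [41.4 kHz, 113.4 kHz]: 62.6 kHz, 91 kHz.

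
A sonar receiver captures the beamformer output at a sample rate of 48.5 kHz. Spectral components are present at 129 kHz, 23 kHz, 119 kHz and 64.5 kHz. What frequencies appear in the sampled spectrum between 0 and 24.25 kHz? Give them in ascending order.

fs/2 = 24.25 kHz.
129 kHz mod fs = 32 kHz.
32 kHz > fs/2 = 24.25 kHz, folds to fs − 32 kHz = 16.5 kHz.
23 kHz ≤ fs/2 = 24.25 kHz, passes unchanged.
119 kHz mod fs = 22 kHz.
22 kHz ≤ fs/2 = 24.25 kHz, appears at 22 kHz.
64.5 kHz mod fs = 16 kHz.
16 kHz ≤ fs/2 = 24.25 kHz, appears at 16 kHz.
Distinct values: {16 kHz, 16.5 kHz, 22 kHz, 23 kHz}.

16 kHz, 16.5 kHz, 22 kHz, 23 kHz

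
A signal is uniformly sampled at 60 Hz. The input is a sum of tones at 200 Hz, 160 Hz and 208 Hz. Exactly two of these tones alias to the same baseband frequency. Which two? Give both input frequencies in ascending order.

fs/2 = 30 Hz.
200 Hz mod fs = 20 Hz.
20 Hz ≤ fs/2 = 30 Hz, appears at 20 Hz.
160 Hz mod fs = 40 Hz.
40 Hz > fs/2 = 30 Hz, folds to fs − 40 Hz = 20 Hz.
208 Hz mod fs = 28 Hz.
28 Hz ≤ fs/2 = 30 Hz, appears at 28 Hz.
160 Hz and 200 Hz both map to 20 Hz.

160 Hz, 200 Hz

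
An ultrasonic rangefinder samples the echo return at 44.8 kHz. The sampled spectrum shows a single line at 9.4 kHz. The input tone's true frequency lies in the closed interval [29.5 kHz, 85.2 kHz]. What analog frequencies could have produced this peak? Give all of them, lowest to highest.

35.4 kHz, 54.2 kHz, 80.2 kHz

Frequencies that alias to 9.4 kHz are k·fs ± 9.4 kHz for integer k ≥ 0.
k=0: 9.4 kHz.
k=1: 35.4 kHz, 54.2 kHz.
k=2: 80.2 kHz, 99 kHz.
k=3: 125 kHz, 143.8 kHz.
Within [29.5 kHz, 85.2 kHz]: 35.4 kHz, 54.2 kHz, 80.2 kHz.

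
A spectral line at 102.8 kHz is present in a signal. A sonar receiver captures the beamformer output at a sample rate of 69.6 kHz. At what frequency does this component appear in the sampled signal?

102.8 kHz mod fs = 33.2 kHz.
33.2 kHz ≤ fs/2 = 34.8 kHz, appears at 33.2 kHz.

33.2 kHz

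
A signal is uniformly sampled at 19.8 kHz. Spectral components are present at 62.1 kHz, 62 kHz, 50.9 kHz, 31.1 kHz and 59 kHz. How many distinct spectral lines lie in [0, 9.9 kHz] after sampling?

fs/2 = 9.9 kHz.
62.1 kHz mod fs = 2.7 kHz.
2.7 kHz ≤ fs/2 = 9.9 kHz, appears at 2.7 kHz.
62 kHz mod fs = 2.6 kHz.
2.6 kHz ≤ fs/2 = 9.9 kHz, appears at 2.6 kHz.
50.9 kHz mod fs = 11.3 kHz.
11.3 kHz > fs/2 = 9.9 kHz, folds to fs − 11.3 kHz = 8.5 kHz.
31.1 kHz mod fs = 11.3 kHz.
11.3 kHz > fs/2 = 9.9 kHz, folds to fs − 11.3 kHz = 8.5 kHz.
59 kHz mod fs = 19.4 kHz.
19.4 kHz > fs/2 = 9.9 kHz, folds to fs − 19.4 kHz = 0.4 kHz.
Distinct values: {0.4 kHz, 2.6 kHz, 2.7 kHz, 8.5 kHz} → 4.

4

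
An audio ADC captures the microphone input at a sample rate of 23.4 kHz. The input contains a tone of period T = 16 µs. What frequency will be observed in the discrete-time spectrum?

7.7 kHz

T = 16 µs → f = 1/T = 62.5 kHz.
62.5 kHz mod fs = 15.7 kHz.
15.7 kHz > fs/2 = 11.7 kHz, folds to fs − 15.7 kHz = 7.7 kHz.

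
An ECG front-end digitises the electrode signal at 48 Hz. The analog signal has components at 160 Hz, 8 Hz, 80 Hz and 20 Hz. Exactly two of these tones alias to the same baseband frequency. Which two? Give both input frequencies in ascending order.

80 Hz, 160 Hz

fs/2 = 24 Hz.
160 Hz mod fs = 16 Hz.
16 Hz ≤ fs/2 = 24 Hz, appears at 16 Hz.
8 Hz ≤ fs/2 = 24 Hz, passes unchanged.
80 Hz mod fs = 32 Hz.
32 Hz > fs/2 = 24 Hz, folds to fs − 32 Hz = 16 Hz.
20 Hz ≤ fs/2 = 24 Hz, passes unchanged.
80 Hz and 160 Hz both map to 16 Hz.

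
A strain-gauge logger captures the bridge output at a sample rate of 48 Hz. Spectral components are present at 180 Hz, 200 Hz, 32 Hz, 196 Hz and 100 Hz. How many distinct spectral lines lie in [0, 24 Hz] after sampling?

fs/2 = 24 Hz.
180 Hz mod fs = 36 Hz.
36 Hz > fs/2 = 24 Hz, folds to fs − 36 Hz = 12 Hz.
200 Hz mod fs = 8 Hz.
8 Hz ≤ fs/2 = 24 Hz, appears at 8 Hz.
32 Hz > fs/2 = 24 Hz, folds to fs − 32 Hz = 16 Hz.
196 Hz mod fs = 4 Hz.
4 Hz ≤ fs/2 = 24 Hz, appears at 4 Hz.
100 Hz mod fs = 4 Hz.
4 Hz ≤ fs/2 = 24 Hz, appears at 4 Hz.
Distinct values: {4 Hz, 8 Hz, 12 Hz, 16 Hz} → 4.

4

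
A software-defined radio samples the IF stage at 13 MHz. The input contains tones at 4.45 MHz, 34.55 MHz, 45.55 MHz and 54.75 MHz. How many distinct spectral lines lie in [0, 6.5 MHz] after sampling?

3

fs/2 = 6.5 MHz.
4.45 MHz ≤ fs/2 = 6.5 MHz, passes unchanged.
34.55 MHz mod fs = 8.55 MHz.
8.55 MHz > fs/2 = 6.5 MHz, folds to fs − 8.55 MHz = 4.45 MHz.
45.55 MHz mod fs = 6.55 MHz.
6.55 MHz > fs/2 = 6.5 MHz, folds to fs − 6.55 MHz = 6.45 MHz.
54.75 MHz mod fs = 2.75 MHz.
2.75 MHz ≤ fs/2 = 6.5 MHz, appears at 2.75 MHz.
Distinct values: {2.75 MHz, 4.45 MHz, 6.45 MHz} → 3.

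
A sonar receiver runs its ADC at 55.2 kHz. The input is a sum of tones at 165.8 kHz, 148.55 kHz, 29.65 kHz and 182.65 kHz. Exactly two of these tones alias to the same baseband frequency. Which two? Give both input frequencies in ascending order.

fs/2 = 27.6 kHz.
165.8 kHz mod fs = 0.2 kHz.
0.2 kHz ≤ fs/2 = 27.6 kHz, appears at 0.2 kHz.
148.55 kHz mod fs = 38.15 kHz.
38.15 kHz > fs/2 = 27.6 kHz, folds to fs − 38.15 kHz = 17.05 kHz.
29.65 kHz > fs/2 = 27.6 kHz, folds to fs − 29.65 kHz = 25.55 kHz.
182.65 kHz mod fs = 17.05 kHz.
17.05 kHz ≤ fs/2 = 27.6 kHz, appears at 17.05 kHz.
148.55 kHz and 182.65 kHz both map to 17.05 kHz.

148.55 kHz, 182.65 kHz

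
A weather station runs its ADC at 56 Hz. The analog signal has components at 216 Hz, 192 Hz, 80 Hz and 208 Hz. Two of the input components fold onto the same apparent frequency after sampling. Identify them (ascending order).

80 Hz, 192 Hz

fs/2 = 28 Hz.
216 Hz mod fs = 48 Hz.
48 Hz > fs/2 = 28 Hz, folds to fs − 48 Hz = 8 Hz.
192 Hz mod fs = 24 Hz.
24 Hz ≤ fs/2 = 28 Hz, appears at 24 Hz.
80 Hz mod fs = 24 Hz.
24 Hz ≤ fs/2 = 28 Hz, appears at 24 Hz.
208 Hz mod fs = 40 Hz.
40 Hz > fs/2 = 28 Hz, folds to fs − 40 Hz = 16 Hz.
80 Hz and 192 Hz both map to 24 Hz.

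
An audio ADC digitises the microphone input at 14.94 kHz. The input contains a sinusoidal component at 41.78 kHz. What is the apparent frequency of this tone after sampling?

41.78 kHz mod fs = 11.9 kHz.
11.9 kHz > fs/2 = 7.47 kHz, folds to fs − 11.9 kHz = 3.04 kHz.

3.04 kHz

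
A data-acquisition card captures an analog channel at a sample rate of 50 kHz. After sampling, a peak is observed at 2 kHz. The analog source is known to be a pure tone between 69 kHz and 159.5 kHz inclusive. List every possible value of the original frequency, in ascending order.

Frequencies that alias to 2 kHz are k·fs ± 2 kHz for integer k ≥ 0.
k=0: 2 kHz.
k=1: 48 kHz, 52 kHz.
k=2: 98 kHz, 102 kHz.
k=3: 148 kHz, 152 kHz.
k=4: 198 kHz, 202 kHz.
Within [69 kHz, 159.5 kHz]: 98 kHz, 102 kHz, 148 kHz, 152 kHz.

98 kHz, 102 kHz, 148 kHz, 152 kHz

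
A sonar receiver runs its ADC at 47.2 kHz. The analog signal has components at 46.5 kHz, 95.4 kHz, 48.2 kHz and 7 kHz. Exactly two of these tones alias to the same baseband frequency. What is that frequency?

fs/2 = 23.6 kHz.
46.5 kHz > fs/2 = 23.6 kHz, folds to fs − 46.5 kHz = 0.7 kHz.
95.4 kHz mod fs = 1 kHz.
1 kHz ≤ fs/2 = 23.6 kHz, appears at 1 kHz.
48.2 kHz mod fs = 1 kHz.
1 kHz ≤ fs/2 = 23.6 kHz, appears at 1 kHz.
7 kHz ≤ fs/2 = 23.6 kHz, passes unchanged.
48.2 kHz and 95.4 kHz both map to 1 kHz.

1 kHz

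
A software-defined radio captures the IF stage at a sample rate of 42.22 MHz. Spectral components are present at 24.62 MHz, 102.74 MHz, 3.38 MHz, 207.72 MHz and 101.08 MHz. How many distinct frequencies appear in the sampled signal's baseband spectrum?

fs/2 = 21.11 MHz.
24.62 MHz > fs/2 = 21.11 MHz, folds to fs − 24.62 MHz = 17.6 MHz.
102.74 MHz mod fs = 18.3 MHz.
18.3 MHz ≤ fs/2 = 21.11 MHz, appears at 18.3 MHz.
3.38 MHz ≤ fs/2 = 21.11 MHz, passes unchanged.
207.72 MHz mod fs = 38.84 MHz.
38.84 MHz > fs/2 = 21.11 MHz, folds to fs − 38.84 MHz = 3.38 MHz.
101.08 MHz mod fs = 16.64 MHz.
16.64 MHz ≤ fs/2 = 21.11 MHz, appears at 16.64 MHz.
Distinct values: {3.38 MHz, 16.64 MHz, 17.6 MHz, 18.3 MHz} → 4.

4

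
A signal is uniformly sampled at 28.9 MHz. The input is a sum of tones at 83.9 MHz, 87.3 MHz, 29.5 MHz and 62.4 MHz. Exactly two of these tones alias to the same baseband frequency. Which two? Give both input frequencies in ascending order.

fs/2 = 14.45 MHz.
83.9 MHz mod fs = 26.1 MHz.
26.1 MHz > fs/2 = 14.45 MHz, folds to fs − 26.1 MHz = 2.8 MHz.
87.3 MHz mod fs = 0.6 MHz.
0.6 MHz ≤ fs/2 = 14.45 MHz, appears at 0.6 MHz.
29.5 MHz mod fs = 0.6 MHz.
0.6 MHz ≤ fs/2 = 14.45 MHz, appears at 0.6 MHz.
62.4 MHz mod fs = 4.6 MHz.
4.6 MHz ≤ fs/2 = 14.45 MHz, appears at 4.6 MHz.
29.5 MHz and 87.3 MHz both map to 0.6 MHz.

29.5 MHz, 87.3 MHz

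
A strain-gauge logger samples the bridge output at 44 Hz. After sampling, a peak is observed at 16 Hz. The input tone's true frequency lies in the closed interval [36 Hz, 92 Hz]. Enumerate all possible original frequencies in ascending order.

60 Hz, 72 Hz

Frequencies that alias to 16 Hz are k·fs ± 16 Hz for integer k ≥ 0.
k=0: 16 Hz.
k=1: 28 Hz, 60 Hz.
k=2: 72 Hz, 104 Hz.
k=3: 116 Hz, 148 Hz.
Within [36 Hz, 92 Hz]: 60 Hz, 72 Hz.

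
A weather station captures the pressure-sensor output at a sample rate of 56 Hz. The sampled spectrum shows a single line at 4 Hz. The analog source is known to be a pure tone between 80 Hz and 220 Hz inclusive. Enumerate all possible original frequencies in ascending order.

108 Hz, 116 Hz, 164 Hz, 172 Hz, 220 Hz

Frequencies that alias to 4 Hz are k·fs ± 4 Hz for integer k ≥ 0.
k=0: 4 Hz.
k=1: 52 Hz, 60 Hz.
k=2: 108 Hz, 116 Hz.
k=3: 164 Hz, 172 Hz.
k=4: 220 Hz, 228 Hz.
k=5: 276 Hz, 284 Hz.
Within [80 Hz, 220 Hz]: 108 Hz, 116 Hz, 164 Hz, 172 Hz, 220 Hz.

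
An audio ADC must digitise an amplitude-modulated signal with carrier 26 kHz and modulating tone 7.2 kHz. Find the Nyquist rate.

66.4 kHz

AM sidebands sit at fc ± fm = 18.8 kHz and 33.2 kHz.
Highest-frequency component: 33.2 kHz.
Nyquist rate = 2 × 33.2 kHz = 66.4 kHz.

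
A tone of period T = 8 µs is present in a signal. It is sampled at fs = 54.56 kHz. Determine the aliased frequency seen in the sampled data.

T = 8 µs → f = 1/T = 125 kHz.
125 kHz mod fs = 15.88 kHz.
15.88 kHz ≤ fs/2 = 27.28 kHz, appears at 15.88 kHz.

15.88 kHz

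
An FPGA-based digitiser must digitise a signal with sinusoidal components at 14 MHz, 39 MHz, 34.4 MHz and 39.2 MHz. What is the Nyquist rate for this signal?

Highest-frequency component: 39.2 MHz.
Nyquist rate = 2 × 39.2 MHz = 78.4 MHz.

78.4 MHz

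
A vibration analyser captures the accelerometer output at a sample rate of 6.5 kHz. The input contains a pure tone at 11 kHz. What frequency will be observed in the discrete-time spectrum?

2 kHz

11 kHz mod fs = 4.5 kHz.
4.5 kHz > fs/2 = 3.25 kHz, folds to fs − 4.5 kHz = 2 kHz.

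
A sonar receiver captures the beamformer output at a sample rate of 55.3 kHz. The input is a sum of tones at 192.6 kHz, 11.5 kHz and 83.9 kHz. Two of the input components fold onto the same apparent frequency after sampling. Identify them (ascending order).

fs/2 = 27.65 kHz.
192.6 kHz mod fs = 26.7 kHz.
26.7 kHz ≤ fs/2 = 27.65 kHz, appears at 26.7 kHz.
11.5 kHz ≤ fs/2 = 27.65 kHz, passes unchanged.
83.9 kHz mod fs = 28.6 kHz.
28.6 kHz > fs/2 = 27.65 kHz, folds to fs − 28.6 kHz = 26.7 kHz.
83.9 kHz and 192.6 kHz both map to 26.7 kHz.

83.9 kHz, 192.6 kHz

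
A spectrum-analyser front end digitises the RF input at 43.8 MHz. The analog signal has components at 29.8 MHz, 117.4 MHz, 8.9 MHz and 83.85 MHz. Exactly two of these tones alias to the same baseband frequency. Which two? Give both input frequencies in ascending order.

fs/2 = 21.9 MHz.
29.8 MHz > fs/2 = 21.9 MHz, folds to fs − 29.8 MHz = 14 MHz.
117.4 MHz mod fs = 29.8 MHz.
29.8 MHz > fs/2 = 21.9 MHz, folds to fs − 29.8 MHz = 14 MHz.
8.9 MHz ≤ fs/2 = 21.9 MHz, passes unchanged.
83.85 MHz mod fs = 40.05 MHz.
40.05 MHz > fs/2 = 21.9 MHz, folds to fs − 40.05 MHz = 3.75 MHz.
29.8 MHz and 117.4 MHz both map to 14 MHz.

29.8 MHz, 117.4 MHz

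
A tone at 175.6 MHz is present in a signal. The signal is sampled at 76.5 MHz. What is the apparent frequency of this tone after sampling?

22.6 MHz

175.6 MHz mod fs = 22.6 MHz.
22.6 MHz ≤ fs/2 = 38.25 MHz, appears at 22.6 MHz.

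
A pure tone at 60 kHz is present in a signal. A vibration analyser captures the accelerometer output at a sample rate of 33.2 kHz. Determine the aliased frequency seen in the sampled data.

60 kHz mod fs = 26.8 kHz.
26.8 kHz > fs/2 = 16.6 kHz, folds to fs − 26.8 kHz = 6.4 kHz.

6.4 kHz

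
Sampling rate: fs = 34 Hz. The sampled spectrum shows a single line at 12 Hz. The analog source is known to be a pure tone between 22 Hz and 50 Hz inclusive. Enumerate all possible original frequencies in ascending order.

22 Hz, 46 Hz

Frequencies that alias to 12 Hz are k·fs ± 12 Hz for integer k ≥ 0.
k=0: 12 Hz.
k=1: 22 Hz, 46 Hz.
k=2: 56 Hz, 80 Hz.
Within [22 Hz, 50 Hz]: 22 Hz, 46 Hz.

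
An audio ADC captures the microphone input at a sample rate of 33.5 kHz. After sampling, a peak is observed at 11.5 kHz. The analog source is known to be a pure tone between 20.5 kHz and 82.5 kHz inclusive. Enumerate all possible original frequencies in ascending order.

22 kHz, 45 kHz, 55.5 kHz, 78.5 kHz

Frequencies that alias to 11.5 kHz are k·fs ± 11.5 kHz for integer k ≥ 0.
k=0: 11.5 kHz.
k=1: 22 kHz, 45 kHz.
k=2: 55.5 kHz, 78.5 kHz.
k=3: 89 kHz, 112 kHz.
Within [20.5 kHz, 82.5 kHz]: 22 kHz, 45 kHz, 55.5 kHz, 78.5 kHz.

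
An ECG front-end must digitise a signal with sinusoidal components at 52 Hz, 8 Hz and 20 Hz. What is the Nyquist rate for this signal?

Highest-frequency component: 52 Hz.
Nyquist rate = 2 × 52 Hz = 104 Hz.

104 Hz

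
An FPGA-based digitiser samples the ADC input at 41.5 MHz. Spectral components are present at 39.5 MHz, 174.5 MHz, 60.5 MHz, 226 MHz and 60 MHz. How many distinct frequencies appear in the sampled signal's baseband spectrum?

fs/2 = 20.75 MHz.
39.5 MHz > fs/2 = 20.75 MHz, folds to fs − 39.5 MHz = 2 MHz.
174.5 MHz mod fs = 8.5 MHz.
8.5 MHz ≤ fs/2 = 20.75 MHz, appears at 8.5 MHz.
60.5 MHz mod fs = 19 MHz.
19 MHz ≤ fs/2 = 20.75 MHz, appears at 19 MHz.
226 MHz mod fs = 18.5 MHz.
18.5 MHz ≤ fs/2 = 20.75 MHz, appears at 18.5 MHz.
60 MHz mod fs = 18.5 MHz.
18.5 MHz ≤ fs/2 = 20.75 MHz, appears at 18.5 MHz.
Distinct values: {2 MHz, 8.5 MHz, 18.5 MHz, 19 MHz} → 4.

4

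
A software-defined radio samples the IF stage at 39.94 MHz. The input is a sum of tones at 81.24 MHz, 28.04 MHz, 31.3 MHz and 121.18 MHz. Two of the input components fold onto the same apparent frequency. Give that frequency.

1.36 MHz

fs/2 = 19.97 MHz.
81.24 MHz mod fs = 1.36 MHz.
1.36 MHz ≤ fs/2 = 19.97 MHz, appears at 1.36 MHz.
28.04 MHz > fs/2 = 19.97 MHz, folds to fs − 28.04 MHz = 11.9 MHz.
31.3 MHz > fs/2 = 19.97 MHz, folds to fs − 31.3 MHz = 8.64 MHz.
121.18 MHz mod fs = 1.36 MHz.
1.36 MHz ≤ fs/2 = 19.97 MHz, appears at 1.36 MHz.
81.24 MHz and 121.18 MHz both map to 1.36 MHz.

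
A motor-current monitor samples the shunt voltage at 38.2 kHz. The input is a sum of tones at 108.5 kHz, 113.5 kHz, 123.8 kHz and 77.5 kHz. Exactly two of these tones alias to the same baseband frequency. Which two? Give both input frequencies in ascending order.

fs/2 = 19.1 kHz.
108.5 kHz mod fs = 32.1 kHz.
32.1 kHz > fs/2 = 19.1 kHz, folds to fs − 32.1 kHz = 6.1 kHz.
113.5 kHz mod fs = 37.1 kHz.
37.1 kHz > fs/2 = 19.1 kHz, folds to fs − 37.1 kHz = 1.1 kHz.
123.8 kHz mod fs = 9.2 kHz.
9.2 kHz ≤ fs/2 = 19.1 kHz, appears at 9.2 kHz.
77.5 kHz mod fs = 1.1 kHz.
1.1 kHz ≤ fs/2 = 19.1 kHz, appears at 1.1 kHz.
77.5 kHz and 113.5 kHz both map to 1.1 kHz.

77.5 kHz, 113.5 kHz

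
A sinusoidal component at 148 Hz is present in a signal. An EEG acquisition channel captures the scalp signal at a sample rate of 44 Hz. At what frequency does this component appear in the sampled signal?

148 Hz mod fs = 16 Hz.
16 Hz ≤ fs/2 = 22 Hz, appears at 16 Hz.

16 Hz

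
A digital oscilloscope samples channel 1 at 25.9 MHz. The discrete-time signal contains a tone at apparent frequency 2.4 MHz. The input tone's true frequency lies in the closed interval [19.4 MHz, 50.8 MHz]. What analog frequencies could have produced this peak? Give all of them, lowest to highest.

Frequencies that alias to 2.4 MHz are k·fs ± 2.4 MHz for integer k ≥ 0.
k=0: 2.4 MHz.
k=1: 23.5 MHz, 28.3 MHz.
k=2: 49.4 MHz, 54.2 MHz.
k=3: 75.3 MHz, 80.1 MHz.
Within [19.4 MHz, 50.8 MHz]: 23.5 MHz, 28.3 MHz, 49.4 MHz.

23.5 MHz, 28.3 MHz, 49.4 MHz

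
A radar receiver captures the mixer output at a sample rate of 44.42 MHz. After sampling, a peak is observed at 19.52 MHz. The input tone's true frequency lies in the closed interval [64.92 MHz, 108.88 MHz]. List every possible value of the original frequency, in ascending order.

Frequencies that alias to 19.52 MHz are k·fs ± 19.52 MHz for integer k ≥ 0.
k=0: 19.52 MHz.
k=1: 24.9 MHz, 63.94 MHz.
k=2: 69.32 MHz, 108.36 MHz.
k=3: 113.74 MHz, 152.78 MHz.
Within [64.92 MHz, 108.88 MHz]: 69.32 MHz, 108.36 MHz.

69.32 MHz, 108.36 MHz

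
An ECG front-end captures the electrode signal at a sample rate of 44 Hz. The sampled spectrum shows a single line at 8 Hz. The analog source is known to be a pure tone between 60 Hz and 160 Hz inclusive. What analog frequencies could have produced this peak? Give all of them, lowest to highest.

Frequencies that alias to 8 Hz are k·fs ± 8 Hz for integer k ≥ 0.
k=0: 8 Hz.
k=1: 36 Hz, 52 Hz.
k=2: 80 Hz, 96 Hz.
k=3: 124 Hz, 140 Hz.
k=4: 168 Hz, 184 Hz.
Within [60 Hz, 160 Hz]: 80 Hz, 96 Hz, 124 Hz, 140 Hz.

80 Hz, 96 Hz, 124 Hz, 140 Hz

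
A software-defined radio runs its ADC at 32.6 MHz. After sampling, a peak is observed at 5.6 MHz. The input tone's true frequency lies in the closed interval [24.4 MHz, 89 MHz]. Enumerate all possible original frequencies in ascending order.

27 MHz, 38.2 MHz, 59.6 MHz, 70.8 MHz

Frequencies that alias to 5.6 MHz are k·fs ± 5.6 MHz for integer k ≥ 0.
k=0: 5.6 MHz.
k=1: 27 MHz, 38.2 MHz.
k=2: 59.6 MHz, 70.8 MHz.
k=3: 92.2 MHz, 103.4 MHz.
Within [24.4 MHz, 89 MHz]: 27 MHz, 38.2 MHz, 59.6 MHz, 70.8 MHz.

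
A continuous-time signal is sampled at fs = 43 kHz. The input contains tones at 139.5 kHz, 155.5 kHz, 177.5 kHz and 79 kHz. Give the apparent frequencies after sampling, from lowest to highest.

5.5 kHz, 7 kHz, 10.5 kHz, 16.5 kHz

fs/2 = 21.5 kHz.
139.5 kHz mod fs = 10.5 kHz.
10.5 kHz ≤ fs/2 = 21.5 kHz, appears at 10.5 kHz.
155.5 kHz mod fs = 26.5 kHz.
26.5 kHz > fs/2 = 21.5 kHz, folds to fs − 26.5 kHz = 16.5 kHz.
177.5 kHz mod fs = 5.5 kHz.
5.5 kHz ≤ fs/2 = 21.5 kHz, appears at 5.5 kHz.
79 kHz mod fs = 36 kHz.
36 kHz > fs/2 = 21.5 kHz, folds to fs − 36 kHz = 7 kHz.
Distinct values: {5.5 kHz, 7 kHz, 10.5 kHz, 16.5 kHz}.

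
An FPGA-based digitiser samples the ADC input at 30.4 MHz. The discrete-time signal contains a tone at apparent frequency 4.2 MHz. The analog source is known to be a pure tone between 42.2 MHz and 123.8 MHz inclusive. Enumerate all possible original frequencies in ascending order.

Frequencies that alias to 4.2 MHz are k·fs ± 4.2 MHz for integer k ≥ 0.
k=0: 4.2 MHz.
k=1: 26.2 MHz, 34.6 MHz.
k=2: 56.6 MHz, 65 MHz.
k=3: 87 MHz, 95.4 MHz.
k=4: 117.4 MHz, 125.8 MHz.
k=5: 147.8 MHz, 156.2 MHz.
Within [42.2 MHz, 123.8 MHz]: 56.6 MHz, 65 MHz, 87 MHz, 95.4 MHz, 117.4 MHz.

56.6 MHz, 65 MHz, 87 MHz, 95.4 MHz, 117.4 MHz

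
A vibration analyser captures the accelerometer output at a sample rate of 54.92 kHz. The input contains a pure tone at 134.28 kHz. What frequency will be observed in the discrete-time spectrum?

24.44 kHz

134.28 kHz mod fs = 24.44 kHz.
24.44 kHz ≤ fs/2 = 27.46 kHz, appears at 24.44 kHz.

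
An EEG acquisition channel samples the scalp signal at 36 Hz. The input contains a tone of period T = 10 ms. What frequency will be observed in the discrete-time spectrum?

T = 10 ms → f = 1/T = 100 Hz.
100 Hz mod fs = 28 Hz.
28 Hz > fs/2 = 18 Hz, folds to fs − 28 Hz = 8 Hz.

8 Hz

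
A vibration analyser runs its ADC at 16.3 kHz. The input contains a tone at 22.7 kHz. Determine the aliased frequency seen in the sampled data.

6.4 kHz

22.7 kHz mod fs = 6.4 kHz.
6.4 kHz ≤ fs/2 = 8.15 kHz, appears at 6.4 kHz.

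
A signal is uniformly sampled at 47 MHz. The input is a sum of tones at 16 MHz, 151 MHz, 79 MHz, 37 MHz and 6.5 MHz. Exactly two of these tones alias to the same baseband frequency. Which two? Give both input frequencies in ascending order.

fs/2 = 23.5 MHz.
16 MHz ≤ fs/2 = 23.5 MHz, passes unchanged.
151 MHz mod fs = 10 MHz.
10 MHz ≤ fs/2 = 23.5 MHz, appears at 10 MHz.
79 MHz mod fs = 32 MHz.
32 MHz > fs/2 = 23.5 MHz, folds to fs − 32 MHz = 15 MHz.
37 MHz > fs/2 = 23.5 MHz, folds to fs − 37 MHz = 10 MHz.
6.5 MHz ≤ fs/2 = 23.5 MHz, passes unchanged.
37 MHz and 151 MHz both map to 10 MHz.

37 MHz, 151 MHz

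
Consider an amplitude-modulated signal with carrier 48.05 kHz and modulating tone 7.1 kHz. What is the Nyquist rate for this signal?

110.3 kHz

AM sidebands sit at fc ± fm = 40.95 kHz and 55.15 kHz.
Highest-frequency component: 55.15 kHz.
Nyquist rate = 2 × 55.15 kHz = 110.3 kHz.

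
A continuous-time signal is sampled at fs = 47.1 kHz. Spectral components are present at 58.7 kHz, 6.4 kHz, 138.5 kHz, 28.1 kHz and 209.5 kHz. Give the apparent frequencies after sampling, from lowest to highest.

fs/2 = 23.55 kHz.
58.7 kHz mod fs = 11.6 kHz.
11.6 kHz ≤ fs/2 = 23.55 kHz, appears at 11.6 kHz.
6.4 kHz ≤ fs/2 = 23.55 kHz, passes unchanged.
138.5 kHz mod fs = 44.3 kHz.
44.3 kHz > fs/2 = 23.55 kHz, folds to fs − 44.3 kHz = 2.8 kHz.
28.1 kHz > fs/2 = 23.55 kHz, folds to fs − 28.1 kHz = 19 kHz.
209.5 kHz mod fs = 21.1 kHz.
21.1 kHz ≤ fs/2 = 23.55 kHz, appears at 21.1 kHz.
Distinct values: {2.8 kHz, 6.4 kHz, 11.6 kHz, 19 kHz, 21.1 kHz}.

2.8 kHz, 6.4 kHz, 11.6 kHz, 19 kHz, 21.1 kHz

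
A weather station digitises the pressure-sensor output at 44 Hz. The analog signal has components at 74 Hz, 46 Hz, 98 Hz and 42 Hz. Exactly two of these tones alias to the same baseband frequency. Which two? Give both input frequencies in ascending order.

fs/2 = 22 Hz.
74 Hz mod fs = 30 Hz.
30 Hz > fs/2 = 22 Hz, folds to fs − 30 Hz = 14 Hz.
46 Hz mod fs = 2 Hz.
2 Hz ≤ fs/2 = 22 Hz, appears at 2 Hz.
98 Hz mod fs = 10 Hz.
10 Hz ≤ fs/2 = 22 Hz, appears at 10 Hz.
42 Hz > fs/2 = 22 Hz, folds to fs − 42 Hz = 2 Hz.
42 Hz and 46 Hz both map to 2 Hz.

42 Hz, 46 Hz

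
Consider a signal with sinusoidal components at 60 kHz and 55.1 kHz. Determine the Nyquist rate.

Highest-frequency component: 60 kHz.
Nyquist rate = 2 × 60 kHz = 120 kHz.

120 kHz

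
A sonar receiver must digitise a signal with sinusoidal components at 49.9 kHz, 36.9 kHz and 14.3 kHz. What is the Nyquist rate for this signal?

Highest-frequency component: 49.9 kHz.
Nyquist rate = 2 × 49.9 kHz = 99.8 kHz.

99.8 kHz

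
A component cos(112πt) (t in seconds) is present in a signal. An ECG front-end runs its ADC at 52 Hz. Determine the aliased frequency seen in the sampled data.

4 Hz

ω = 112π rad/s → f = ω/(2π) = 56 Hz.
56 Hz mod fs = 4 Hz.
4 Hz ≤ fs/2 = 26 Hz, appears at 4 Hz.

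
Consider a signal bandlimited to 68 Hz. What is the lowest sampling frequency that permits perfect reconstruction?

Nyquist rate = 2 × 68 Hz = 136 Hz.

136 Hz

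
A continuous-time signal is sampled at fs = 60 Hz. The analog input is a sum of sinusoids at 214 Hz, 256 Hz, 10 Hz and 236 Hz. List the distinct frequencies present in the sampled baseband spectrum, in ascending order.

fs/2 = 30 Hz.
214 Hz mod fs = 34 Hz.
34 Hz > fs/2 = 30 Hz, folds to fs − 34 Hz = 26 Hz.
256 Hz mod fs = 16 Hz.
16 Hz ≤ fs/2 = 30 Hz, appears at 16 Hz.
10 Hz ≤ fs/2 = 30 Hz, passes unchanged.
236 Hz mod fs = 56 Hz.
56 Hz > fs/2 = 30 Hz, folds to fs − 56 Hz = 4 Hz.
Distinct values: {4 Hz, 10 Hz, 16 Hz, 26 Hz}.

4 Hz, 10 Hz, 16 Hz, 26 Hz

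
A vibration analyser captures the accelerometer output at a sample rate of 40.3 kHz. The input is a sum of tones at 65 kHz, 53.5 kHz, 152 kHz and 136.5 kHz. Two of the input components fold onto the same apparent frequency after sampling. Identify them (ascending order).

fs/2 = 20.15 kHz.
65 kHz mod fs = 24.7 kHz.
24.7 kHz > fs/2 = 20.15 kHz, folds to fs − 24.7 kHz = 15.6 kHz.
53.5 kHz mod fs = 13.2 kHz.
13.2 kHz ≤ fs/2 = 20.15 kHz, appears at 13.2 kHz.
152 kHz mod fs = 31.1 kHz.
31.1 kHz > fs/2 = 20.15 kHz, folds to fs − 31.1 kHz = 9.2 kHz.
136.5 kHz mod fs = 15.6 kHz.
15.6 kHz ≤ fs/2 = 20.15 kHz, appears at 15.6 kHz.
65 kHz and 136.5 kHz both map to 15.6 kHz.

65 kHz, 136.5 kHz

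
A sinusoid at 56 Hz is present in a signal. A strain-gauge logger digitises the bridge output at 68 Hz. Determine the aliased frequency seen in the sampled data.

56 Hz > fs/2 = 34 Hz, folds to fs − 56 Hz = 12 Hz.

12 Hz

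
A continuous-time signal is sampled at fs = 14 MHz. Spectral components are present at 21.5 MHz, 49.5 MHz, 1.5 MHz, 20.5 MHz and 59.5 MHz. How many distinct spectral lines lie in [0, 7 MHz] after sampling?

fs/2 = 7 MHz.
21.5 MHz mod fs = 7.5 MHz.
7.5 MHz > fs/2 = 7 MHz, folds to fs − 7.5 MHz = 6.5 MHz.
49.5 MHz mod fs = 7.5 MHz.
7.5 MHz > fs/2 = 7 MHz, folds to fs − 7.5 MHz = 6.5 MHz.
1.5 MHz ≤ fs/2 = 7 MHz, passes unchanged.
20.5 MHz mod fs = 6.5 MHz.
6.5 MHz ≤ fs/2 = 7 MHz, appears at 6.5 MHz.
59.5 MHz mod fs = 3.5 MHz.
3.5 MHz ≤ fs/2 = 7 MHz, appears at 3.5 MHz.
Distinct values: {1.5 MHz, 3.5 MHz, 6.5 MHz} → 3.

3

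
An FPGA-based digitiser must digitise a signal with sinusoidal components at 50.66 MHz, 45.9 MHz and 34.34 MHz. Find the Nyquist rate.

101.32 MHz

Highest-frequency component: 50.66 MHz.
Nyquist rate = 2 × 50.66 MHz = 101.32 MHz.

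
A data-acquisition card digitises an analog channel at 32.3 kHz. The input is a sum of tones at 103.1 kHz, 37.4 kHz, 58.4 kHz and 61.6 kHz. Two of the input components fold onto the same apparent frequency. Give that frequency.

fs/2 = 16.15 kHz.
103.1 kHz mod fs = 6.2 kHz.
6.2 kHz ≤ fs/2 = 16.15 kHz, appears at 6.2 kHz.
37.4 kHz mod fs = 5.1 kHz.
5.1 kHz ≤ fs/2 = 16.15 kHz, appears at 5.1 kHz.
58.4 kHz mod fs = 26.1 kHz.
26.1 kHz > fs/2 = 16.15 kHz, folds to fs − 26.1 kHz = 6.2 kHz.
61.6 kHz mod fs = 29.3 kHz.
29.3 kHz > fs/2 = 16.15 kHz, folds to fs − 29.3 kHz = 3 kHz.
58.4 kHz and 103.1 kHz both map to 6.2 kHz.

6.2 kHz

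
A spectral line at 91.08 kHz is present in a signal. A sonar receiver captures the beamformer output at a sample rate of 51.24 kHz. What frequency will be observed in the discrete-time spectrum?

11.4 kHz

91.08 kHz mod fs = 39.84 kHz.
39.84 kHz > fs/2 = 25.62 kHz, folds to fs − 39.84 kHz = 11.4 kHz.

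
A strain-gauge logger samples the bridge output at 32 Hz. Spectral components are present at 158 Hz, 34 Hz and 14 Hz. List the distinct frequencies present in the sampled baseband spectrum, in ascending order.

fs/2 = 16 Hz.
158 Hz mod fs = 30 Hz.
30 Hz > fs/2 = 16 Hz, folds to fs − 30 Hz = 2 Hz.
34 Hz mod fs = 2 Hz.
2 Hz ≤ fs/2 = 16 Hz, appears at 2 Hz.
14 Hz ≤ fs/2 = 16 Hz, passes unchanged.
Distinct values: {2 Hz, 14 Hz}.

2 Hz, 14 Hz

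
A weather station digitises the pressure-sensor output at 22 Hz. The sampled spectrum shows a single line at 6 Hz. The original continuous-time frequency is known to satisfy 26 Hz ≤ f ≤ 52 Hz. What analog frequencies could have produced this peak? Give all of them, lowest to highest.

28 Hz, 38 Hz, 50 Hz

Frequencies that alias to 6 Hz are k·fs ± 6 Hz for integer k ≥ 0.
k=0: 6 Hz.
k=1: 16 Hz, 28 Hz.
k=2: 38 Hz, 50 Hz.
k=3: 60 Hz, 72 Hz.
Within [26 Hz, 52 Hz]: 28 Hz, 38 Hz, 50 Hz.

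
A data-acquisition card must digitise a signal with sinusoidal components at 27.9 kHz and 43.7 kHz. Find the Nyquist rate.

87.4 kHz

Highest-frequency component: 43.7 kHz.
Nyquist rate = 2 × 43.7 kHz = 87.4 kHz.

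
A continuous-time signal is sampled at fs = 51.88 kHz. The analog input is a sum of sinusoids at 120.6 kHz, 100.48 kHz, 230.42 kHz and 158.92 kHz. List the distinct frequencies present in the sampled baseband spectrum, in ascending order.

3.28 kHz, 16.84 kHz, 22.9 kHz

fs/2 = 25.94 kHz.
120.6 kHz mod fs = 16.84 kHz.
16.84 kHz ≤ fs/2 = 25.94 kHz, appears at 16.84 kHz.
100.48 kHz mod fs = 48.6 kHz.
48.6 kHz > fs/2 = 25.94 kHz, folds to fs − 48.6 kHz = 3.28 kHz.
230.42 kHz mod fs = 22.9 kHz.
22.9 kHz ≤ fs/2 = 25.94 kHz, appears at 22.9 kHz.
158.92 kHz mod fs = 3.28 kHz.
3.28 kHz ≤ fs/2 = 25.94 kHz, appears at 3.28 kHz.
Distinct values: {3.28 kHz, 16.84 kHz, 22.9 kHz}.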